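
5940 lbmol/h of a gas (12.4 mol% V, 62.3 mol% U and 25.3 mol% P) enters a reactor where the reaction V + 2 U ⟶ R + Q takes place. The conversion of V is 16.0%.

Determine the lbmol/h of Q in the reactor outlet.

118 lbmol/h

V reacted = 0.16 × 736.6 = 117.8 lbmol/h; ν_V = −1, so ξ = 117.8/1 = 117.8 lbmol/h.
Outlet amounts (n = n₀ + ν ξ):
  V: 736.6 − 1(117.8) = 618.7
  U: 3701 − 2(117.8) = 3465
  R: 0 + 1(117.8) = 117.8
  Q: 0 + 1(117.8) = 117.8
  P: 1503 (inert)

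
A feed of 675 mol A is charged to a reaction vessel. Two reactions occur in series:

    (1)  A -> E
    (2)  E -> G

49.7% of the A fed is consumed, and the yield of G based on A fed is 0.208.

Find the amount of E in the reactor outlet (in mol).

Conversion of A: A consumed = 1ξ₁ = 0.497 × 675 → ξ₁ = 335.5 mol.
Yield of G: 1ξ₂ / 675 = 0.208 → ξ₂ = 140.4 mol.
Outlet amounts (n = n₀ + Σ ν·ξ):
  A: 675 − 1(335.5) = 339.5
  E: 0 + 1(335.5) − 1(140.4) = 195.1
  G: 0 + 1(140.4) = 140.4

195 mol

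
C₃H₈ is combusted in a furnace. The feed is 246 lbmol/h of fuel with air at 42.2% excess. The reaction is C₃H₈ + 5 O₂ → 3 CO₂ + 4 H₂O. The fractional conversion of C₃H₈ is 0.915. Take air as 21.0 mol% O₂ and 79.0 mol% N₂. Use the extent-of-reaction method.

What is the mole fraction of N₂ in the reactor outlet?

0.748

Stoichiometric O₂ = 5 × 246 = 1230 lbmol/h; O₂ fed = 1230 × 1.422 = 1749 lbmol/h.
N₂ fed = 1749 × 79/21 = 6580 lbmol/h.
Fuel reacted = 0.915 × 246 → ξ = 225.1 lbmol/h.
Outlet (n = n₀ + ν ξ):
  C₃H₈: 246 − 1(225.1) = 20.91
  O₂: 1749 − 5(225.1) = 623.6
  N₂: 6580 (inert)
  CO₂: 0 + 3(225.1) = 675.3
  H₂O: 0 + 4(225.1) = 900.4
Total out = 8800 lbmol/h; y_N₂ = 6580 / 8800 = 0.7477.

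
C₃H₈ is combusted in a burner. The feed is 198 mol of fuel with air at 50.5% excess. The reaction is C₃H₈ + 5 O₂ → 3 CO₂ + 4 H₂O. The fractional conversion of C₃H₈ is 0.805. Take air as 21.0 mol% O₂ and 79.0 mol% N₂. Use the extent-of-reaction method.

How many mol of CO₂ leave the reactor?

478 mol

Stoichiometric O₂ = 5 × 198 = 990 mol; O₂ fed = 990 × 1.505 = 1490 mol.
N₂ fed = 1490 × 79/21 = 5605 mol.
Fuel reacted = 0.805 × 198 → ξ = 159.4 mol.
Outlet (n = n₀ + ν ξ):
  C₃H₈: 198 − 1(159.4) = 38.61
  O₂: 1490 − 5(159.4) = 693
  N₂: 5605 (inert)
  CO₂: 0 + 3(159.4) = 478.2
  H₂O: 0 + 4(159.4) = 637.6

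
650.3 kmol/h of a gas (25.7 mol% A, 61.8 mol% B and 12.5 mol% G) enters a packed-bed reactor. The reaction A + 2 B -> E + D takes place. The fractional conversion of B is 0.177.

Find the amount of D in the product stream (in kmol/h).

B reacted = 0.177 × 401.9 = 71.13 kmol/h; ν_B = −2, so ξ = 71.13/2 = 35.57 kmol/h.
Outlet amounts (n = n₀ + ν ξ):
  A: 167.1 − 1(35.57) = 131.6
  B: 401.9 − 2(35.57) = 330.8
  E: 0 + 1(35.57) = 35.57
  D: 0 + 1(35.57) = 35.57
  G: 81.29 (inert)

35.6 kmol/h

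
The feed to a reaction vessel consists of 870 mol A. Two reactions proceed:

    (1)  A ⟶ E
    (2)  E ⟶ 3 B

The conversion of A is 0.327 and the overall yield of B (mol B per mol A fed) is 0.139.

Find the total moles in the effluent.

Conversion of A: A consumed = 1ξ₁ = 0.327 × 870 → ξ₁ = 284.5 mol.
Yield of B: 3ξ₂ / 870 = 0.139 → ξ₂ = 40.31 mol.
Outlet amounts (n = n₀ + Σ ν·ξ):
  A: 870 − 1(284.5) = 585.5
  E: 0 + 1(284.5) − 1(40.31) = 244.2
  B: 0 + 3(40.31) = 120.9
Total out = 585.5 + 244.2 + 120.9 = 950.6 mol.

951 mol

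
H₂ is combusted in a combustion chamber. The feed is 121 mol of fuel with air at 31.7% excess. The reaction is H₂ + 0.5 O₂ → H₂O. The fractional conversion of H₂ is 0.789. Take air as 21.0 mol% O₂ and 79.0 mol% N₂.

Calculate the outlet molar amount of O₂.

31.9 mol

Stoichiometric O₂ = 0.5 × 121 = 60.5 mol; O₂ fed = 60.5 × 1.317 = 79.68 mol.
N₂ fed = 79.68 × 79/21 = 299.7 mol.
Fuel reacted = 0.789 × 121 → ξ = 95.47 mol.
Outlet (n = n₀ + ν ξ):
  H₂: 121 − 1(95.47) = 25.53
  O₂: 79.68 − 0.5(95.47) = 31.94
  N₂: 299.7 (inert)
  H₂O: 0 + 1(95.47) = 95.47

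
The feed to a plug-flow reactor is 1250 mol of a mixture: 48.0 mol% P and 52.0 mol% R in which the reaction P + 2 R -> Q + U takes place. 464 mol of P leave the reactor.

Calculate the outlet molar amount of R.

For P: n = n₀ − 1ξ → 464 = 600 − 1ξ, giving ξ = 136 mol.
Outlet amounts (n = n₀ + ν ξ):
  P: 600 − 1(136) = 464
  R: 650 − 2(136) = 378
  Q: 0 + 1(136) = 136
  U: 0 + 1(136) = 136

378 mol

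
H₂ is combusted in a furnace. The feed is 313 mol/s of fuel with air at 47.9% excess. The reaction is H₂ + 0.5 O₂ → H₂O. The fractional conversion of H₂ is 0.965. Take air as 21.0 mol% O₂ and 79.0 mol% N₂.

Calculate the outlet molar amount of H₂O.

302 mol/s

Stoichiometric O₂ = 0.5 × 313 = 156.5 mol/s; O₂ fed = 156.5 × 1.479 = 231.5 mol/s.
N₂ fed = 231.5 × 79/21 = 870.7 mol/s.
Fuel reacted = 0.965 × 313 → ξ = 302 mol/s.
Outlet (n = n₀ + ν ξ):
  H₂: 313 − 1(302) = 10.95
  O₂: 231.5 − 0.5(302) = 80.44
  N₂: 870.7 (inert)
  H₂O: 0 + 1(302) = 302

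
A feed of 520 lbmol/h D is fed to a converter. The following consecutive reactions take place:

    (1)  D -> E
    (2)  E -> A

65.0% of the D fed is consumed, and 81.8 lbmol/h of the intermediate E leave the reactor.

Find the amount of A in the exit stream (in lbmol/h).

Conversion of D: D consumed = 1ξ₁ = 0.65 × 520 → ξ₁ = 338 lbmol/h.
E balance: n_E = 0 + 1ξ₁ − 1ξ₂ = 81.8 → ξ₂ = (1·338 − 81.8)/1 = 256.2 lbmol/h.
Outlet amounts (n = n₀ + Σ ν·ξ):
  D: 520 − 1(338) = 182
  E: 0 + 1(338) − 1(256.2) = 81.8
  A: 0 + 1(256.2) = 256.2

256 lbmol/h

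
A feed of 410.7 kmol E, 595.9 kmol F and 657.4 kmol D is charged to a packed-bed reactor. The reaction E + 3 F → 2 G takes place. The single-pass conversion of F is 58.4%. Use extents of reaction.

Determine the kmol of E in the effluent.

295 kmol

F reacted = 0.584 × 595.9 = 348 kmol; ν_F = −3, so ξ = 348/3 = 116 kmol.
Outlet amounts (n = n₀ + ν ξ):
  E: 410.7 − 1(116) = 294.7
  F: 595.9 − 3(116) = 247.9
  G: 0 + 2(116) = 232
  D: 657.4 (inert)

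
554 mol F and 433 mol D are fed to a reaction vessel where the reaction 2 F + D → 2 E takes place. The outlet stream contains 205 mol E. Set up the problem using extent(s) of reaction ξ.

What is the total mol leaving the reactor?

For E: n = n₀ + 2ξ → 205 = 0 + 2ξ, giving ξ = 102.5 mol.
Outlet amounts (n = n₀ + ν ξ):
  F: 554 − 2(102.5) = 349
  D: 433 − 1(102.5) = 330.5
  E: 0 + 2(102.5) = 205
Total out = 349 + 330.5 + 205 = 884.5 mol.

884 mol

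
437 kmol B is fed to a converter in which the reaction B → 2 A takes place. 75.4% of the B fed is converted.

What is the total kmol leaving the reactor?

766 kmol

B reacted = 0.754 × 437 = 329.5 kmol; ν_B = −1, so ξ = 329.5/1 = 329.5 kmol.
Outlet amounts (n = n₀ + ν ξ):
  B: 437 − 1(329.5) = 107.5
  A: 0 + 2(329.5) = 659
Total out = 107.5 + 659 = 766.5 kmol.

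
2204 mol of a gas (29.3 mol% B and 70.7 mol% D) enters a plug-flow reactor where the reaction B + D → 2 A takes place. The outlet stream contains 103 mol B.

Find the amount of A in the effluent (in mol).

For B: n = n₀ − 1ξ → 103 = 645.8 − 1ξ, giving ξ = 542.8 mol.
Outlet amounts (n = n₀ + ν ξ):
  B: 645.8 − 1(542.8) = 103
  D: 1558 − 1(542.8) = 1015
  A: 0 + 2(542.8) = 1086

1090 mol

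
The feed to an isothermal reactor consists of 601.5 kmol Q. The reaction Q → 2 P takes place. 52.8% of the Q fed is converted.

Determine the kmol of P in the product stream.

Q reacted = 0.528 × 601.5 = 317.6 kmol; ν_Q = −1, so ξ = 317.6/1 = 317.6 kmol.
Outlet amounts (n = n₀ + ν ξ):
  Q: 601.5 − 1(317.6) = 283.9
  P: 0 + 2(317.6) = 635.2

635 kmol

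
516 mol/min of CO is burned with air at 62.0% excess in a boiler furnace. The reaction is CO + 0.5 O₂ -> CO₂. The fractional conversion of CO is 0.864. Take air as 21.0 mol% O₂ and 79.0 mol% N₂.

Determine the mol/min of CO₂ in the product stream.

446 mol/min

Stoichiometric O₂ = 0.5 × 516 = 258 mol/min; O₂ fed = 258 × 1.620 = 418 mol/min.
N₂ fed = 418 × 79/21 = 1572 mol/min.
Fuel reacted = 0.864 × 516 → ξ = 445.8 mol/min.
Outlet (n = n₀ + ν ξ):
  CO: 516 − 1(445.8) = 70.18
  O₂: 418 − 0.5(445.8) = 195
  N₂: 1572 (inert)
  CO₂: 0 + 1(445.8) = 445.8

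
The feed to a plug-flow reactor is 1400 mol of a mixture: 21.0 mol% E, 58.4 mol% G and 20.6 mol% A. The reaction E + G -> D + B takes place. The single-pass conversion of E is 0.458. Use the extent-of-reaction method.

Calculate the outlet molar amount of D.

E reacted = 0.458 × 294 = 134.7 mol; ν_E = −1, so ξ = 134.7/1 = 134.7 mol.
Outlet amounts (n = n₀ + ν ξ):
  E: 294 − 1(134.7) = 159.3
  G: 817.6 − 1(134.7) = 682.9
  D: 0 + 1(134.7) = 134.7
  B: 0 + 1(134.7) = 134.7
  A: 288.4 (inert)

135 mol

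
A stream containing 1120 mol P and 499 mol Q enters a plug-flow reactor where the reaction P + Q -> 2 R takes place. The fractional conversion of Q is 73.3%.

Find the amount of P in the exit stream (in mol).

754 mol

Q reacted = 0.733 × 499 = 365.8 mol; ν_Q = −1, so ξ = 365.8/1 = 365.8 mol.
Outlet amounts (n = n₀ + ν ξ):
  P: 1120 − 1(365.8) = 754.2
  Q: 499 − 1(365.8) = 133.2
  R: 0 + 2(365.8) = 731.5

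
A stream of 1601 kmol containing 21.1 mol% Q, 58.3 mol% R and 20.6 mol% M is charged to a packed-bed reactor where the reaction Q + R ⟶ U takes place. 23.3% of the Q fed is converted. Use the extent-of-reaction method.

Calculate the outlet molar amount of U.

Q reacted = 0.233 × 337.8 = 78.71 kmol; ν_Q = −1, so ξ = 78.71/1 = 78.71 kmol.
Outlet amounts (n = n₀ + ν ξ):
  Q: 337.8 − 1(78.71) = 259.1
  R: 933.4 − 1(78.71) = 854.7
  U: 0 + 1(78.71) = 78.71
  M: 329.8 (inert)

78.7 kmol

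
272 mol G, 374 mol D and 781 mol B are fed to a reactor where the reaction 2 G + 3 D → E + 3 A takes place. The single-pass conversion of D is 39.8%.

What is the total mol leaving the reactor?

1380 mol

D reacted = 0.398 × 374 = 148.9 mol; ν_D = −3, so ξ = 148.9/3 = 49.62 mol.
Outlet amounts (n = n₀ + ν ξ):
  G: 272 − 2(49.62) = 172.8
  D: 374 − 3(49.62) = 225.1
  E: 0 + 1(49.62) = 49.62
  A: 0 + 3(49.62) = 148.9
  B: 781 (inert)
Total out = 172.8 + 225.1 + 49.62 + 148.9 + 781 = 1377 mol.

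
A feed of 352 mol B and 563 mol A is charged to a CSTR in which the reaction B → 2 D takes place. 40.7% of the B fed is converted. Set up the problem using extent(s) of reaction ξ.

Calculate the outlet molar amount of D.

287 mol

B reacted = 0.407 × 352 = 143.3 mol; ν_B = −1, so ξ = 143.3/1 = 143.3 mol.
Outlet amounts (n = n₀ + ν ξ):
  B: 352 − 1(143.3) = 208.7
  D: 0 + 2(143.3) = 286.5
  A: 563 (inert)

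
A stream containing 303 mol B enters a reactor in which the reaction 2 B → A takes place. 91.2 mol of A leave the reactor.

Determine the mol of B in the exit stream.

For A: n = n₀ + 1ξ → 91.2 = 0 + 1ξ, giving ξ = 91.2 mol.
Outlet amounts (n = n₀ + ν ξ):
  B: 303 − 2(91.2) = 120.6
  A: 0 + 1(91.2) = 91.2

121 mol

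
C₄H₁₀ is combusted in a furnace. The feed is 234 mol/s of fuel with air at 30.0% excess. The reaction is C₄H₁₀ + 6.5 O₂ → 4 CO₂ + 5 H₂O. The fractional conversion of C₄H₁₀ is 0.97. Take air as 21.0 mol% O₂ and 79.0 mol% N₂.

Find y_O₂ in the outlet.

0.0502

Stoichiometric O₂ = 6.5 × 234 = 1521 mol/s; O₂ fed = 1521 × 1.300 = 1977 mol/s.
N₂ fed = 1977 × 79/21 = 7438 mol/s.
Fuel reacted = 0.97 × 234 → ξ = 227 mol/s.
Outlet (n = n₀ + ν ξ):
  C₄H₁₀: 234 − 1(227) = 7.02
  O₂: 1977 − 6.5(227) = 501.9
  N₂: 7438 (inert)
  CO₂: 0 + 4(227) = 907.9
  H₂O: 0 + 5(227) = 1135
Total out = 9990 mol/s; y_O₂ = 501.9 / 9990 = 0.05024.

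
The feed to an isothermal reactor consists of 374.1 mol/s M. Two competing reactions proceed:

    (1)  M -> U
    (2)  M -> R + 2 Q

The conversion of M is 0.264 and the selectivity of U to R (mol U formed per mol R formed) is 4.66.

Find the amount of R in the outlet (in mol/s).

Conversion of M: M consumed = 0.264 × 374.1 = 98.76 mol/s = 1ξ₁ + 1ξ₂.
Selectivity: 1ξ₁ / (1ξ₂) = 4.66 → ξ₁ = 4.66 ξ₂.
Substitute: (1·4.66 + 1) ξ₂ = 98.76 → ξ₂ = 17.45 mol/s, ξ₁ = 81.31 mol/s.
Outlet amounts (n = n₀ + Σ ν·ξ):
  M: 374.1 − 1(81.31) − 1(17.45) = 275.3
  U: 0 + 1(81.31) = 81.31
  R: 0 + 1(17.45) = 17.45
  Q: 0 + 2(17.45) = 34.9

17.4 mol/s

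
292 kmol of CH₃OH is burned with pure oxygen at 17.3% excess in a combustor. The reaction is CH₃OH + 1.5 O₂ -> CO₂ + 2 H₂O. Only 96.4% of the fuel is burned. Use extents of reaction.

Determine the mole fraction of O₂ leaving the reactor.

0.0967

Stoichiometric O₂ = 1.5 × 292 = 438 kmol; O₂ fed = 438 × 1.173 = 513.8 kmol.
Fuel reacted = 0.964 × 292 → ξ = 281.5 kmol.
Outlet (n = n₀ + ν ξ):
  CH₃OH: 292 − 1(281.5) = 10.51
  O₂: 513.8 − 1.5(281.5) = 91.54
  CO₂: 0 + 1(281.5) = 281.5
  H₂O: 0 + 2(281.5) = 563
Total out = 946.5 kmol; y_O₂ = 91.54 / 946.5 = 0.09671.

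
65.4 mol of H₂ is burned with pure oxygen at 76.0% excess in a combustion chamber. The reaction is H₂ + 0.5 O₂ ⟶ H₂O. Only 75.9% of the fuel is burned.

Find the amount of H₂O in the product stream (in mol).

Stoichiometric O₂ = 0.5 × 65.4 = 32.7 mol; O₂ fed = 32.7 × 1.760 = 57.55 mol.
Fuel reacted = 0.759 × 65.4 → ξ = 49.64 mol.
Outlet (n = n₀ + ν ξ):
  H₂: 65.4 − 1(49.64) = 15.76
  O₂: 57.55 − 0.5(49.64) = 32.73
  H₂O: 0 + 1(49.64) = 49.64

49.6 mol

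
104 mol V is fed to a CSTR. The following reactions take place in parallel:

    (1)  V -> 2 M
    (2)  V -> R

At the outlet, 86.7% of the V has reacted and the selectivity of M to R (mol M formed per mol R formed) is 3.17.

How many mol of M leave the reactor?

Conversion of V: V consumed = 0.867 × 104 = 90.17 mol = 1ξ₁ + 1ξ₂.
Selectivity: 2ξ₁ / (1ξ₂) = 3.17 → ξ₁ = 1.585 ξ₂.
Substitute: (1·1.585 + 1) ξ₂ = 90.17 → ξ₂ = 34.88 mol, ξ₁ = 55.29 mol.
Outlet amounts (n = n₀ + Σ ν·ξ):
  V: 104 − 1(55.29) − 1(34.88) = 13.83
  M: 0 + 2(55.29) = 110.6
  R: 0 + 1(34.88) = 34.88

111 mol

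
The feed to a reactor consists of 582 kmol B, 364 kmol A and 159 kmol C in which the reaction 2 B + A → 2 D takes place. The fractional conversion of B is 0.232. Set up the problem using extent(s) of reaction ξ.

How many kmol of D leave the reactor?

B reacted = 0.232 × 582 = 135 kmol; ν_B = −2, so ξ = 135/2 = 67.51 kmol.
Outlet amounts (n = n₀ + ν ξ):
  B: 582 − 2(67.51) = 447
  A: 364 − 1(67.51) = 296.5
  D: 0 + 2(67.51) = 135
  C: 159 (inert)

135 kmol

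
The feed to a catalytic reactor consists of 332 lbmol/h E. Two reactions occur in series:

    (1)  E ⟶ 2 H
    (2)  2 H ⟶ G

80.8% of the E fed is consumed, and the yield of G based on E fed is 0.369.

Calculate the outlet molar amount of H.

Conversion of E: E consumed = 1ξ₁ = 0.808 × 332 → ξ₁ = 268.3 lbmol/h.
Yield of G: 1ξ₂ / 332 = 0.369 → ξ₂ = 122.5 lbmol/h.
Outlet amounts (n = n₀ + Σ ν·ξ):
  E: 332 − 1(268.3) = 63.74
  H: 0 + 2(268.3) − 2(122.5) = 291.5
  G: 0 + 1(122.5) = 122.5

291 lbmol/h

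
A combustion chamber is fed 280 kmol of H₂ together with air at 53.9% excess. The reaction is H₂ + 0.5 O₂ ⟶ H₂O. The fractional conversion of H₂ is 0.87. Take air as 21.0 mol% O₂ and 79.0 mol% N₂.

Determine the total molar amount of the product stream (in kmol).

Stoichiometric O₂ = 0.5 × 280 = 140 kmol; O₂ fed = 140 × 1.539 = 215.5 kmol.
N₂ fed = 215.5 × 79/21 = 810.5 kmol.
Fuel reacted = 0.87 × 280 → ξ = 243.6 kmol.
Outlet (n = n₀ + ν ξ):
  H₂: 280 − 1(243.6) = 36.4
  O₂: 215.5 − 0.5(243.6) = 93.66
  N₂: 810.5 (inert)
  H₂O: 0 + 1(243.6) = 243.6
Total out = 36.4 + 93.66 + 810.5 + 243.6 = 1184 kmol.

1180 kmol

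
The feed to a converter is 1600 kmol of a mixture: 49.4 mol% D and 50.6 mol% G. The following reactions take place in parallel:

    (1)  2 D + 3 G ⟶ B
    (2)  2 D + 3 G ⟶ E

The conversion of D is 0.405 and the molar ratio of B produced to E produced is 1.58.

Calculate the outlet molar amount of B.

Conversion of D: D consumed = 0.405 × 790.4 = 320.1 kmol = 2ξ₁ + 2ξ₂.
Selectivity: 1ξ₁ / (1ξ₂) = 1.58 → ξ₁ = 1.58 ξ₂.
Substitute: (2·1.58 + 2) ξ₂ = 320.1 → ξ₂ = 62.04 kmol, ξ₁ = 98.02 kmol.
Outlet amounts (n = n₀ + Σ ν·ξ):
  D: 790.4 − 2(98.02) − 2(62.04) = 470.3
  G: 809.6 − 3(98.02) − 3(62.04) = 329.4
  B: 0 + 1(98.02) = 98.02
  E: 0 + 1(62.04) = 62.04

98 kmol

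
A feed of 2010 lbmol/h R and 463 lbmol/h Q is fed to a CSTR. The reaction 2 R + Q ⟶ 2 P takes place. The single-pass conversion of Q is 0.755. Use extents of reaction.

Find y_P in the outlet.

0.329

Q reacted = 0.755 × 463 = 349.6 lbmol/h; ν_Q = −1, so ξ = 349.6/1 = 349.6 lbmol/h.
Outlet amounts (n = n₀ + ν ξ):
  R: 2010 − 2(349.6) = 1311
  Q: 463 − 1(349.6) = 113.4
  P: 0 + 2(349.6) = 699.1
Total out = 2123 lbmol/h; y_P = 699.1 / 2123 = 0.3292.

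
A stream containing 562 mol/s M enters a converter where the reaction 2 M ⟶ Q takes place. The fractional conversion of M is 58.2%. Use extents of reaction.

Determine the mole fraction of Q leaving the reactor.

M reacted = 0.582 × 562 = 327.1 mol/s; ν_M = −2, so ξ = 327.1/2 = 163.5 mol/s.
Outlet amounts (n = n₀ + ν ξ):
  M: 562 − 2(163.5) = 234.9
  Q: 0 + 1(163.5) = 163.5
Total out = 398.5 mol/s; y_Q = 163.5 / 398.5 = 0.4104.

0.41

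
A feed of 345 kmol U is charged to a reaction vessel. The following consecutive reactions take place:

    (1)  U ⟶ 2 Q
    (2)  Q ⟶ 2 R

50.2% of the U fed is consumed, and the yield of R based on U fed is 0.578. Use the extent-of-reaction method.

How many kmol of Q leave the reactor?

Conversion of U: U consumed = 1ξ₁ = 0.502 × 345 → ξ₁ = 173.2 kmol.
Yield of R: 2ξ₂ / 345 = 0.578 → ξ₂ = 99.7 kmol.
Outlet amounts (n = n₀ + Σ ν·ξ):
  U: 345 − 1(173.2) = 171.8
  Q: 0 + 2(173.2) − 1(99.7) = 246.7
  R: 0 + 2(99.7) = 199.4

247 kmol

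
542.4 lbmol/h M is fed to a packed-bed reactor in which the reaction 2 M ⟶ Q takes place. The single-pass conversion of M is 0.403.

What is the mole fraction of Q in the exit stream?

M reacted = 0.403 × 542.4 = 218.6 lbmol/h; ν_M = −2, so ξ = 218.6/2 = 109.3 lbmol/h.
Outlet amounts (n = n₀ + ν ξ):
  M: 542.4 − 2(109.3) = 323.8
  Q: 0 + 1(109.3) = 109.3
Total out = 433.1 lbmol/h; y_Q = 109.3 / 433.1 = 0.2523.

0.252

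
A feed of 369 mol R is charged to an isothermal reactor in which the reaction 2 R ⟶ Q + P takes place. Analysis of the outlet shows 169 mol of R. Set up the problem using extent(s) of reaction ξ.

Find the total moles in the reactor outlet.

369 mol

For R: n = n₀ − 2ξ → 169 = 369 − 2ξ, giving ξ = 100 mol.
Outlet amounts (n = n₀ + ν ξ):
  R: 369 − 2(100) = 169
  Q: 0 + 1(100) = 100
  P: 0 + 1(100) = 100
Total out = 169 + 100 + 100 = 369 mol.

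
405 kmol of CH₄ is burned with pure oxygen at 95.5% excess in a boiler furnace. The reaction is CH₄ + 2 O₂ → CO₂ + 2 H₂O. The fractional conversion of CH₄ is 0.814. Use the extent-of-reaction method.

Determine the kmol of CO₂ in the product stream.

Stoichiometric O₂ = 2 × 405 = 810 kmol; O₂ fed = 810 × 1.955 = 1584 kmol.
Fuel reacted = 0.814 × 405 → ξ = 329.7 kmol.
Outlet (n = n₀ + ν ξ):
  CH₄: 405 − 1(329.7) = 75.33
  O₂: 1584 − 2(329.7) = 924.2
  CO₂: 0 + 1(329.7) = 329.7
  H₂O: 0 + 2(329.7) = 659.3

330 kmol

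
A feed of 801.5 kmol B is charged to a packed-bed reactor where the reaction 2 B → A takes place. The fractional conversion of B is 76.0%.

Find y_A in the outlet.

0.613

B reacted = 0.76 × 801.5 = 609.1 kmol; ν_B = −2, so ξ = 609.1/2 = 304.6 kmol.
Outlet amounts (n = n₀ + ν ξ):
  B: 801.5 − 2(304.6) = 192.4
  A: 0 + 1(304.6) = 304.6
Total out = 496.9 kmol; y_A = 304.6 / 496.9 = 0.6129.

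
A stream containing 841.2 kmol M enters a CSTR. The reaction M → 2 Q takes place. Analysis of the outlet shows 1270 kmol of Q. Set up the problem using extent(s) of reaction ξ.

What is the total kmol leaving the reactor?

1480 kmol

For Q: n = n₀ + 2ξ → 1270 = 0 + 2ξ, giving ξ = 635 kmol.
Outlet amounts (n = n₀ + ν ξ):
  M: 841.2 − 1(635) = 206.2
  Q: 0 + 2(635) = 1270
Total out = 206.2 + 1270 = 1476 kmol.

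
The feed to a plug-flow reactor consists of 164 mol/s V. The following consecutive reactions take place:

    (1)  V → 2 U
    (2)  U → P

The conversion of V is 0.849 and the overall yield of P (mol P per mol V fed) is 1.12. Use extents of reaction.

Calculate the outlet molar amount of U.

Conversion of V: V consumed = 1ξ₁ = 0.849 × 164 → ξ₁ = 139.2 mol/s.
Yield of P: 1ξ₂ / 164 = 1.12 → ξ₂ = 183.7 mol/s.
Outlet amounts (n = n₀ + Σ ν·ξ):
  V: 164 − 1(139.2) = 24.76
  U: 0 + 2(139.2) − 1(183.7) = 94.79
  P: 0 + 1(183.7) = 183.7

94.8 mol/s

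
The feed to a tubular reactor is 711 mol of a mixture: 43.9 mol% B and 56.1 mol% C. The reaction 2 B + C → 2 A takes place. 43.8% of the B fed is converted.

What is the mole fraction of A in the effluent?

B reacted = 0.438 × 312.1 = 136.7 mol; ν_B = −2, so ξ = 136.7/2 = 68.36 mol.
Outlet amounts (n = n₀ + ν ξ):
  B: 312.1 − 2(68.36) = 175.4
  C: 398.9 − 1(68.36) = 330.5
  A: 0 + 2(68.36) = 136.7
Total out = 642.6 mol; y_A = 136.7 / 642.6 = 0.2127.

0.213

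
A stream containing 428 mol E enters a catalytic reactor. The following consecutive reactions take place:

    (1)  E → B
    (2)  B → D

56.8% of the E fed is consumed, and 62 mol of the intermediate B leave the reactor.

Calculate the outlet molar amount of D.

Conversion of E: E consumed = 1ξ₁ = 0.568 × 428 → ξ₁ = 243.1 mol.
B balance: n_B = 0 + 1ξ₁ − 1ξ₂ = 62 → ξ₂ = (1·243.1 − 62)/1 = 181.1 mol.
Outlet amounts (n = n₀ + Σ ν·ξ):
  E: 428 − 1(243.1) = 184.9
  B: 0 + 1(243.1) − 1(181.1) = 62
  D: 0 + 1(181.1) = 181.1

181 mol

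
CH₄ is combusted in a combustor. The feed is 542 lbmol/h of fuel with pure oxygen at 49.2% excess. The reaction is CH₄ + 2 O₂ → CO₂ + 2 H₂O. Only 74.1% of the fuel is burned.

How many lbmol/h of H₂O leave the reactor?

803 lbmol/h

Stoichiometric O₂ = 2 × 542 = 1084 lbmol/h; O₂ fed = 1084 × 1.492 = 1617 lbmol/h.
Fuel reacted = 0.741 × 542 → ξ = 401.6 lbmol/h.
Outlet (n = n₀ + ν ξ):
  CH₄: 542 − 1(401.6) = 140.4
  O₂: 1617 − 2(401.6) = 814.1
  CO₂: 0 + 1(401.6) = 401.6
  H₂O: 0 + 2(401.6) = 803.2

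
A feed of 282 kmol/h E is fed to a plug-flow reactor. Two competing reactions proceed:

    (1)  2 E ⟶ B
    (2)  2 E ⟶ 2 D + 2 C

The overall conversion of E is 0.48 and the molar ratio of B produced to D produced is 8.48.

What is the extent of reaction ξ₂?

ξ₂ = 3.77 kmol/h

Conversion of E: E consumed = 0.48 × 282 = 135.4 kmol/h = 2ξ₁ + 2ξ₂.
Selectivity: 1ξ₁ / (2ξ₂) = 8.48 → ξ₁ = 16.96 ξ₂.
Substitute: (2·16.96 + 2) ξ₂ = 135.4 → ξ₂ = 3.768 kmol/h, ξ₁ = 63.91 kmol/h.
Outlet amounts (n = n₀ + Σ ν·ξ):
  E: 282 − 2(63.91) − 2(3.768) = 146.6
  B: 0 + 1(63.91) = 63.91
  D: 0 + 2(3.768) = 7.537
  C: 0 + 2(3.768) = 7.537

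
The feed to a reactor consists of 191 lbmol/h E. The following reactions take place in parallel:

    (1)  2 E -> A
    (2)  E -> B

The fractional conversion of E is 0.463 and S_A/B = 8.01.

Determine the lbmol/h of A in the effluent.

Conversion of E: E consumed = 0.463 × 191 = 88.43 lbmol/h = 2ξ₁ + 1ξ₂.
Selectivity: 1ξ₁ / (1ξ₂) = 8.01 → ξ₁ = 8.01 ξ₂.
Substitute: (2·8.01 + 1) ξ₂ = 88.43 → ξ₂ = 5.196 lbmol/h, ξ₁ = 41.62 lbmol/h.
Outlet amounts (n = n₀ + Σ ν·ξ):
  E: 191 − 2(41.62) − 1(5.196) = 102.6
  A: 0 + 1(41.62) = 41.62
  B: 0 + 1(5.196) = 5.196

41.6 lbmol/h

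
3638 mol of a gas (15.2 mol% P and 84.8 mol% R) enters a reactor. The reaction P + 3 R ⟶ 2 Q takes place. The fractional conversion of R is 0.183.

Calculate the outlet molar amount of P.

365 mol

R reacted = 0.183 × 3085 = 564.6 mol; ν_R = −3, so ξ = 564.6/3 = 188.2 mol.
Outlet amounts (n = n₀ + ν ξ):
  P: 553 − 1(188.2) = 364.8
  R: 3085 − 3(188.2) = 2520
  Q: 0 + 2(188.2) = 376.4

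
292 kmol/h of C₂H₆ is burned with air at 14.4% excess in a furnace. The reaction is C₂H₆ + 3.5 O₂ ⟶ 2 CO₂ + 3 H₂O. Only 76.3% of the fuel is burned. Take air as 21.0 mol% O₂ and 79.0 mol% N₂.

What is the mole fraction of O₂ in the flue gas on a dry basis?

Stoichiometric O₂ = 3.5 × 292 = 1022 kmol/h; O₂ fed = 1022 × 1.144 = 1169 kmol/h.
N₂ fed = 1169 × 79/21 = 4398 kmol/h.
Fuel reacted = 0.763 × 292 → ξ = 222.8 kmol/h.
Outlet (n = n₀ + ν ξ):
  C₂H₆: 292 − 1(222.8) = 69.2
  O₂: 1169 − 3.5(222.8) = 389.4
  N₂: 4398 (inert)
  CO₂: 0 + 2(222.8) = 445.6
  H₂O: 0 + 3(222.8) = 668.4
Dry total = 5302 kmol/h; y_O₂ (dry) = 389.4 / 5302 = 0.07343.

0.0734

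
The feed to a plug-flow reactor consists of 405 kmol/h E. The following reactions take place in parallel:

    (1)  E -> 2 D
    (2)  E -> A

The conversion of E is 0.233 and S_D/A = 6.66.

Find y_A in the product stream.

Conversion of E: E consumed = 0.233 × 405 = 94.37 kmol/h = 1ξ₁ + 1ξ₂.
Selectivity: 2ξ₁ / (1ξ₂) = 6.66 → ξ₁ = 3.33 ξ₂.
Substitute: (1·3.33 + 1) ξ₂ = 94.37 → ξ₂ = 21.79 kmol/h, ξ₁ = 72.57 kmol/h.
Outlet amounts (n = n₀ + Σ ν·ξ):
  E: 405 − 1(72.57) − 1(21.79) = 310.6
  D: 0 + 2(72.57) = 145.1
  A: 0 + 1(21.79) = 21.79
Total out = 477.6 kmol/h; y_A = 21.79 / 477.6 = 0.04563.

0.0456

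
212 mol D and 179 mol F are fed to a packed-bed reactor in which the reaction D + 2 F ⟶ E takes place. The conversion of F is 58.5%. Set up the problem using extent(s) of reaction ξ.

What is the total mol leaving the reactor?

F reacted = 0.585 × 179 = 104.7 mol; ν_F = −2, so ξ = 104.7/2 = 52.36 mol.
Outlet amounts (n = n₀ + ν ξ):
  D: 212 − 1(52.36) = 159.6
  F: 179 − 2(52.36) = 74.29
  E: 0 + 1(52.36) = 52.36
Total out = 159.6 + 74.29 + 52.36 = 286.3 mol.

286 mol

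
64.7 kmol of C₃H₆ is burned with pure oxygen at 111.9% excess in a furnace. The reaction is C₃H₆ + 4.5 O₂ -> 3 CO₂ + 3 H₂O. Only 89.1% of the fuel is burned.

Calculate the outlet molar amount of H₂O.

Stoichiometric O₂ = 4.5 × 64.7 = 291.2 kmol; O₂ fed = 291.2 × 2.119 = 616.9 kmol.
Fuel reacted = 0.891 × 64.7 → ξ = 57.65 kmol.
Outlet (n = n₀ + ν ξ):
  C₃H₆: 64.7 − 1(57.65) = 7.052
  O₂: 616.9 − 4.5(57.65) = 357.5
  CO₂: 0 + 3(57.65) = 172.9
  H₂O: 0 + 3(57.65) = 172.9

173 kmol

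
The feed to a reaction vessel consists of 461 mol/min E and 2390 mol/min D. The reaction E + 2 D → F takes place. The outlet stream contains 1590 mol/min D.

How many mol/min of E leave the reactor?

For D: n = n₀ − 2ξ → 1590 = 2390 − 2ξ, giving ξ = 400 mol/min.
Outlet amounts (n = n₀ + ν ξ):
  E: 461 − 1(400) = 61
  D: 2390 − 2(400) = 1590
  F: 0 + 1(400) = 400

61 mol/min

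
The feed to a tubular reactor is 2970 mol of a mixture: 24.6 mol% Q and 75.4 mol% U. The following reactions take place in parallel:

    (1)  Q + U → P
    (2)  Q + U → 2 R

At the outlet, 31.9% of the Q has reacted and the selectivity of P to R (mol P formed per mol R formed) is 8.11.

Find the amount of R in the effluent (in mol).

27.1 mol

Conversion of Q: Q consumed = 0.319 × 730.6 = 233.1 mol = 1ξ₁ + 1ξ₂.
Selectivity: 1ξ₁ / (2ξ₂) = 8.11 → ξ₁ = 16.22 ξ₂.
Substitute: (1·16.22 + 1) ξ₂ = 233.1 → ξ₂ = 13.53 mol, ξ₁ = 219.5 mol.
Outlet amounts (n = n₀ + Σ ν·ξ):
  Q: 730.6 − 1(219.5) − 1(13.53) = 497.6
  U: 2239 − 1(219.5) − 1(13.53) = 2006
  P: 0 + 1(219.5) = 219.5
  R: 0 + 2(13.53) = 27.07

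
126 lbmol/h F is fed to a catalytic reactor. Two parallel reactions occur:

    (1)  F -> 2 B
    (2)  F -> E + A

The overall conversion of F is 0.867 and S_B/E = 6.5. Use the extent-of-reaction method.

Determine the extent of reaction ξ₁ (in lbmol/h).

Conversion of F: F consumed = 0.867 × 126 = 109.2 lbmol/h = 1ξ₁ + 1ξ₂.
Selectivity: 2ξ₁ / (1ξ₂) = 6.5 → ξ₁ = 3.25 ξ₂.
Substitute: (1·3.25 + 1) ξ₂ = 109.2 → ξ₂ = 25.7 lbmol/h, ξ₁ = 83.54 lbmol/h.
Outlet amounts (n = n₀ + Σ ν·ξ):
  F: 126 − 1(83.54) − 1(25.7) = 16.76
  B: 0 + 2(83.54) = 167.1
  E: 0 + 1(25.7) = 25.7
  A: 0 + 1(25.7) = 25.7

ξ₁ = 83.5 lbmol/h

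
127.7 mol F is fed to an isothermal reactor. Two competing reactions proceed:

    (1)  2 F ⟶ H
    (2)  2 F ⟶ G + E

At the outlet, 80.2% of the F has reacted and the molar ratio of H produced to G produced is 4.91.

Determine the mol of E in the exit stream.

Conversion of F: F consumed = 0.802 × 127.7 = 102.4 mol = 2ξ₁ + 2ξ₂.
Selectivity: 1ξ₁ / (1ξ₂) = 4.91 → ξ₁ = 4.91 ξ₂.
Substitute: (2·4.91 + 2) ξ₂ = 102.4 → ξ₂ = 8.665 mol, ξ₁ = 42.54 mol.
Outlet amounts (n = n₀ + Σ ν·ξ):
  F: 127.7 − 2(42.54) − 2(8.665) = 25.28
  H: 0 + 1(42.54) = 42.54
  G: 0 + 1(8.665) = 8.665
  E: 0 + 1(8.665) = 8.665

8.66 mol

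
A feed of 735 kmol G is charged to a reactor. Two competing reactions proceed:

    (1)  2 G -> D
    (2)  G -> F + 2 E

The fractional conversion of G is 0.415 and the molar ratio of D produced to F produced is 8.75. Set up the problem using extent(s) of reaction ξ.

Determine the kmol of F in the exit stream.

Conversion of G: G consumed = 0.415 × 735 = 305 kmol = 2ξ₁ + 1ξ₂.
Selectivity: 1ξ₁ / (1ξ₂) = 8.75 → ξ₁ = 8.75 ξ₂.
Substitute: (2·8.75 + 1) ξ₂ = 305 → ξ₂ = 16.49 kmol, ξ₁ = 144.3 kmol.
Outlet amounts (n = n₀ + Σ ν·ξ):
  G: 735 − 2(144.3) − 1(16.49) = 430
  D: 0 + 1(144.3) = 144.3
  F: 0 + 1(16.49) = 16.49
  E: 0 + 2(16.49) = 32.98

16.5 kmol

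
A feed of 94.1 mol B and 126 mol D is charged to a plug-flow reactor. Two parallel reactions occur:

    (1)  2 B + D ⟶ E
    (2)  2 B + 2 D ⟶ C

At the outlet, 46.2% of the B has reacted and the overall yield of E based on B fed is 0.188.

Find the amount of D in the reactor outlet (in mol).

100 mol

Yield of E: 1ξ₁ / 94.1 = 0.188 → ξ₁ = 17.69 mol.
Conversion of B: 2ξ₁ + 2ξ₂ = 0.462 × 94.1 = 43.47 → ξ₂ = 4.046 mol.
Outlet amounts (n = n₀ + Σ ν·ξ):
  B: 94.1 − 2(17.69) − 2(4.046) = 50.63
  D: 126 − 1(17.69) − 2(4.046) = 100.2
  E: 0 + 1(17.69) = 17.69
  C: 0 + 1(4.046) = 4.046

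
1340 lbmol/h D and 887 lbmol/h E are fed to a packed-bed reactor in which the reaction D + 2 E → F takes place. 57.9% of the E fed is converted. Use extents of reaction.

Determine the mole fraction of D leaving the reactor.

E reacted = 0.579 × 887 = 513.6 lbmol/h; ν_E = −2, so ξ = 513.6/2 = 256.8 lbmol/h.
Outlet amounts (n = n₀ + ν ξ):
  D: 1340 − 1(256.8) = 1083
  E: 887 − 2(256.8) = 373.4
  F: 0 + 1(256.8) = 256.8
Total out = 1713 lbmol/h; y_D = 1083 / 1713 = 0.6322.

0.632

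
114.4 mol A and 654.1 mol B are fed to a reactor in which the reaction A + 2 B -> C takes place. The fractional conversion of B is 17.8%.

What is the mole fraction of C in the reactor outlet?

B reacted = 0.178 × 654.1 = 116.4 mol; ν_B = −2, so ξ = 116.4/2 = 58.21 mol.
Outlet amounts (n = n₀ + ν ξ):
  A: 114.4 − 1(58.21) = 56.19
  B: 654.1 − 2(58.21) = 537.7
  C: 0 + 1(58.21) = 58.21
Total out = 652.1 mol; y_C = 58.21 / 652.1 = 0.08928.

0.0893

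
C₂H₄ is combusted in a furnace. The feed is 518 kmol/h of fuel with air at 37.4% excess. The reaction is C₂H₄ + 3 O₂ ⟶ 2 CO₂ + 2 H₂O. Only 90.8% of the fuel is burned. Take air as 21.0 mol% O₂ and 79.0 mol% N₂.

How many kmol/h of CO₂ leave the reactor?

941 kmol/h

Stoichiometric O₂ = 3 × 518 = 1554 kmol/h; O₂ fed = 1554 × 1.374 = 2135 kmol/h.
N₂ fed = 2135 × 79/21 = 8032 kmol/h.
Fuel reacted = 0.908 × 518 → ξ = 470.3 kmol/h.
Outlet (n = n₀ + ν ξ):
  C₂H₄: 518 − 1(470.3) = 47.66
  O₂: 2135 − 3(470.3) = 724.2
  N₂: 8032 (inert)
  CO₂: 0 + 2(470.3) = 940.7
  H₂O: 0 + 2(470.3) = 940.7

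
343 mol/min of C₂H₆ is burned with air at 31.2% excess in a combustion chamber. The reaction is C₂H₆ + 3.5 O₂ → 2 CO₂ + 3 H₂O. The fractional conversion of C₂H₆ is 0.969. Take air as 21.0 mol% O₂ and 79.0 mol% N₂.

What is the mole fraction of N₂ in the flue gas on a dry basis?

Stoichiometric O₂ = 3.5 × 343 = 1200 mol/min; O₂ fed = 1200 × 1.312 = 1575 mol/min.
N₂ fed = 1575 × 79/21 = 5925 mol/min.
Fuel reacted = 0.969 × 343 → ξ = 332.4 mol/min.
Outlet (n = n₀ + ν ξ):
  C₂H₆: 343 − 1(332.4) = 10.63
  O₂: 1575 − 3.5(332.4) = 411.8
  N₂: 5925 (inert)
  CO₂: 0 + 2(332.4) = 664.7
  H₂O: 0 + 3(332.4) = 997.1
Dry total = 7012 mol/min; y_N₂ (dry) = 5925 / 7012 = 0.845.

0.845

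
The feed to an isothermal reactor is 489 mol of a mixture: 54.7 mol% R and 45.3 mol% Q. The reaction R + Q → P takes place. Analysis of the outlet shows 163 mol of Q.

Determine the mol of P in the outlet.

58.5 mol

For Q: n = n₀ − 1ξ → 163 = 221.5 − 1ξ, giving ξ = 58.52 mol.
Outlet amounts (n = n₀ + ν ξ):
  R: 267.5 − 1(58.52) = 209
  Q: 221.5 − 1(58.52) = 163
  P: 0 + 1(58.52) = 58.52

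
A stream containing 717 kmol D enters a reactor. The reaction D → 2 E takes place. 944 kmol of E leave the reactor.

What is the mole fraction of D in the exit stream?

For E: n = n₀ + 2ξ → 944 = 0 + 2ξ, giving ξ = 472 kmol.
Outlet amounts (n = n₀ + ν ξ):
  D: 717 − 1(472) = 245
  E: 0 + 2(472) = 944
Total out = 1189 kmol; y_D = 245 / 1189 = 0.2061.

0.206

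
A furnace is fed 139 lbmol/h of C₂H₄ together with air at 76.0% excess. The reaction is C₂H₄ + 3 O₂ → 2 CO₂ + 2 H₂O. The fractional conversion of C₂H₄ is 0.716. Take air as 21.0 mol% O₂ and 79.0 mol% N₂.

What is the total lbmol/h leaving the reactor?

3630 lbmol/h

Stoichiometric O₂ = 3 × 139 = 417 lbmol/h; O₂ fed = 417 × 1.760 = 733.9 lbmol/h.
N₂ fed = 733.9 × 79/21 = 2761 lbmol/h.
Fuel reacted = 0.716 × 139 → ξ = 99.52 lbmol/h.
Outlet (n = n₀ + ν ξ):
  C₂H₄: 139 − 1(99.52) = 39.48
  O₂: 733.9 − 3(99.52) = 435.3
  N₂: 2761 (inert)
  CO₂: 0 + 2(99.52) = 199
  H₂O: 0 + 2(99.52) = 199
Total out = 39.48 + 435.3 + 2761 + 199 + 199 = 3634 lbmol/h.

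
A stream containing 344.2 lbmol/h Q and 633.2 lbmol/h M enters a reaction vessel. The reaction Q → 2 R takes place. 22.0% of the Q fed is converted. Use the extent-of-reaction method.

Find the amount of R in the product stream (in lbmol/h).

Q reacted = 0.22 × 344.2 = 75.72 lbmol/h; ν_Q = −1, so ξ = 75.72/1 = 75.72 lbmol/h.
Outlet amounts (n = n₀ + ν ξ):
  Q: 344.2 − 1(75.72) = 268.5
  R: 0 + 2(75.72) = 151.4
  M: 633.2 (inert)

151 lbmol/h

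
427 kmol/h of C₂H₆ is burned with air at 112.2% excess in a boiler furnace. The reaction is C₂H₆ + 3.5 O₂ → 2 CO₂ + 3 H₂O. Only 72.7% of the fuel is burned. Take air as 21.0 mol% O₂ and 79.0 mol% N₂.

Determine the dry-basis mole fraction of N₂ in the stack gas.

Stoichiometric O₂ = 3.5 × 427 = 1494 kmol/h; O₂ fed = 1494 × 2.122 = 3171 kmol/h.
N₂ fed = 3171 × 79/21 = 11930 kmol/h.
Fuel reacted = 0.727 × 427 → ξ = 310.4 kmol/h.
Outlet (n = n₀ + ν ξ):
  C₂H₆: 427 − 1(310.4) = 116.6
  O₂: 3171 − 3.5(310.4) = 2085
  N₂: 11930 (inert)
  CO₂: 0 + 2(310.4) = 620.9
  H₂O: 0 + 3(310.4) = 931.3
Dry total = 14750 kmol/h; y_N₂ (dry) = 11930 / 14750 = 0.8087.

0.809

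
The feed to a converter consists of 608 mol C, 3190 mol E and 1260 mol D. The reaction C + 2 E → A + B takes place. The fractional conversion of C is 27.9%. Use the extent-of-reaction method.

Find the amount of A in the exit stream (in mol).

C reacted = 0.279 × 608 = 169.6 mol; ν_C = −1, so ξ = 169.6/1 = 169.6 mol.
Outlet amounts (n = n₀ + ν ξ):
  C: 608 − 1(169.6) = 438.4
  E: 3190 − 2(169.6) = 2851
  A: 0 + 1(169.6) = 169.6
  B: 0 + 1(169.6) = 169.6
  D: 1260 (inert)

170 mol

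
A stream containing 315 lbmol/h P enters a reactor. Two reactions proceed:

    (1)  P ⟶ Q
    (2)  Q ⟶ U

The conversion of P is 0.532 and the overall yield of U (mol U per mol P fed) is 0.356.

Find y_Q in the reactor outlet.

Conversion of P: P consumed = 1ξ₁ = 0.532 × 315 → ξ₁ = 167.6 lbmol/h.
Yield of U: 1ξ₂ / 315 = 0.356 → ξ₂ = 112.1 lbmol/h.
Outlet amounts (n = n₀ + Σ ν·ξ):
  P: 315 − 1(167.6) = 147.4
  Q: 0 + 1(167.6) − 1(112.1) = 55.44
  U: 0 + 1(112.1) = 112.1
Total out = 315 lbmol/h; y_Q = 55.44 / 315 = 0.176.

0.176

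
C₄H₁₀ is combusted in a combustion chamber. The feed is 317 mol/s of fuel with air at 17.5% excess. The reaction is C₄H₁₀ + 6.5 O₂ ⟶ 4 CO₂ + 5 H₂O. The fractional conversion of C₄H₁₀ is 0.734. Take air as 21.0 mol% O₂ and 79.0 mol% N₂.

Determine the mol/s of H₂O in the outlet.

Stoichiometric O₂ = 6.5 × 317 = 2060 mol/s; O₂ fed = 2060 × 1.175 = 2421 mol/s.
N₂ fed = 2421 × 79/21 = 9108 mol/s.
Fuel reacted = 0.734 × 317 → ξ = 232.7 mol/s.
Outlet (n = n₀ + ν ξ):
  C₄H₁₀: 317 − 1(232.7) = 84.32
  O₂: 2421 − 6.5(232.7) = 908.7
  N₂: 9108 (inert)
  CO₂: 0 + 4(232.7) = 930.7
  H₂O: 0 + 5(232.7) = 1163

1160 mol/s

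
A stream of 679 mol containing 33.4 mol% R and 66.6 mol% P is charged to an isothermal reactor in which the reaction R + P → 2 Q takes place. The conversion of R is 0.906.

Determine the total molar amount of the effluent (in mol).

679 mol

R reacted = 0.906 × 226.8 = 205.5 mol; ν_R = −1, so ξ = 205.5/1 = 205.5 mol.
Outlet amounts (n = n₀ + ν ξ):
  R: 226.8 − 1(205.5) = 21.32
  P: 452.2 − 1(205.5) = 246.7
  Q: 0 + 2(205.5) = 410.9
Total out = 21.32 + 246.7 + 410.9 = 679 mol.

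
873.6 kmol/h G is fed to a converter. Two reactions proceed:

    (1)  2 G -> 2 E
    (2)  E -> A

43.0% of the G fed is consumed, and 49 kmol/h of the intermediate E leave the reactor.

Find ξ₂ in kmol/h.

Conversion of G: G consumed = 2ξ₁ = 0.43 × 873.6 → ξ₁ = 187.8 kmol/h.
E balance: n_E = 0 + 2ξ₁ − 1ξ₂ = 49 → ξ₂ = (2·187.8 − 49)/1 = 326.6 kmol/h.
Outlet amounts (n = n₀ + Σ ν·ξ):
  G: 873.6 − 2(187.8) = 498
  E: 0 + 2(187.8) − 1(326.6) = 49
  A: 0 + 1(326.6) = 326.6

ξ₂ = 327 kmol/h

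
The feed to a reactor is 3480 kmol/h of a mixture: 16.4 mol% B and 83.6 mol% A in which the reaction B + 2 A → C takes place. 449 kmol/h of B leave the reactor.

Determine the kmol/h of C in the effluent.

For B: n = n₀ − 1ξ → 449 = 570.7 − 1ξ, giving ξ = 121.7 kmol/h.
Outlet amounts (n = n₀ + ν ξ):
  B: 570.7 − 1(121.7) = 449
  A: 2909 − 2(121.7) = 2666
  C: 0 + 1(121.7) = 121.7

122 kmol/h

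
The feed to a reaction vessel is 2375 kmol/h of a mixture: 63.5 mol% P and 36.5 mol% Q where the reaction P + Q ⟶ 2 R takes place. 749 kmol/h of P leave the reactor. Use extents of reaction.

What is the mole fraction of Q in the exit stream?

0.0454

For P: n = n₀ − 1ξ → 749 = 1508 − 1ξ, giving ξ = 759.1 kmol/h.
Outlet amounts (n = n₀ + ν ξ):
  P: 1508 − 1(759.1) = 749
  Q: 866.9 − 1(759.1) = 107.8
  R: 0 + 2(759.1) = 1518
Total out = 2375 kmol/h; y_Q = 107.8 / 2375 = 0.04537.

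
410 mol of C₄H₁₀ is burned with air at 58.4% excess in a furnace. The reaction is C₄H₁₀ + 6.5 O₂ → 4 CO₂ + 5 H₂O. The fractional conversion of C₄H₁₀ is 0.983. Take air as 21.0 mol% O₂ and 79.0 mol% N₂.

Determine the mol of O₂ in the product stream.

Stoichiometric O₂ = 6.5 × 410 = 2665 mol; O₂ fed = 2665 × 1.584 = 4221 mol.
N₂ fed = 4221 × 79/21 = 15880 mol.
Fuel reacted = 0.983 × 410 → ξ = 403 mol.
Outlet (n = n₀ + ν ξ):
  C₄H₁₀: 410 − 1(403) = 6.97
  O₂: 4221 − 6.5(403) = 1602
  N₂: 15880 (inert)
  CO₂: 0 + 4(403) = 1612
  H₂O: 0 + 5(403) = 2015

1600 mol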